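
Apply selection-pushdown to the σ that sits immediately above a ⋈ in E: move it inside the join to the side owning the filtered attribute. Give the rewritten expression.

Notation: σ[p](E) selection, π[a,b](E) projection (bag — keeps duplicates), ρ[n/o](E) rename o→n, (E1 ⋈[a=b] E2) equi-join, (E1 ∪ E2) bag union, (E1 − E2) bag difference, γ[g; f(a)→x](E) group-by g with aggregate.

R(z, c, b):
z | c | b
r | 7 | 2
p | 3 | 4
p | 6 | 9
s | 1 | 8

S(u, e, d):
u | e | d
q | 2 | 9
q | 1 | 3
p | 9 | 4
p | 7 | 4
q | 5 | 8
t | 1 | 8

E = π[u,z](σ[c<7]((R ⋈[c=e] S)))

σ filters on c, owned by the left side.
E' = π[u,z]((σ[c<7](R) ⋈[c=e] S))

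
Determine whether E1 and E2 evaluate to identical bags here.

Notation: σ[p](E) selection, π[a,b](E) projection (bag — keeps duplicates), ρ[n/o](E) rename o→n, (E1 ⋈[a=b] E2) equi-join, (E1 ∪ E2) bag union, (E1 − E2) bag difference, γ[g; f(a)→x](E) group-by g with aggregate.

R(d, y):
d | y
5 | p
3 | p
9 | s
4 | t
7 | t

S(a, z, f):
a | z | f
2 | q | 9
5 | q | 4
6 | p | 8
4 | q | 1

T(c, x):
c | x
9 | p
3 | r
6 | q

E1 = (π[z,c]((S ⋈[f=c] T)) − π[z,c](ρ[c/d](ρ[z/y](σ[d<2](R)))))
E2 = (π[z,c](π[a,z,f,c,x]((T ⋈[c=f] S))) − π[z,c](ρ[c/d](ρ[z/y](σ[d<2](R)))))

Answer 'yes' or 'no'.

E1 stepwise |·|:
  S → 4
  T → 3
  (S ⋈[f=c] T) → 1
  π[z,c]((S ⋈[f=c] T)) → 1
  R → 5
  σ[d<2](R) → 0
  ρ[z/y](σ[d<2](R)) → 0
  ρ[c/d](ρ[z/y](σ[d<2](R))) → 0
  π[z,c](ρ[c/d](ρ[z/y](σ[d<2](R)))) → 0
  (π[z,c]((S ⋈[f=c] T)) − π[z,c](ρ[c/d](ρ[z/y](σ[d<2](R))))) → 1
E2 stepwise |·|:
  T → 3
  S → 4
  (T ⋈[c=f] S) → 1
  π[a,z,f,c,x]((T ⋈[c=f] S)) → 1
  π[z,c](π[a,z,f,c,x]((T ⋈[c=f] S))) → 1
  R → 5
  σ[d<2](R) → 0
  ρ[z/y](σ[d<2](R)) → 0
  ρ[c/d](ρ[z/y](σ[d<2](R))) → 0
  π[z,c](ρ[c/d](ρ[z/y](σ[d<2](R)))) → 0
  (π[z,c](π[a,z,f,c,x]((T ⋈[c=f] S))) − π[z,c](ρ[c/d](ρ[z/y](σ[d<2](R))))) → 1

E1 and E2 produce the same multiset:
z | c
q | 9

yes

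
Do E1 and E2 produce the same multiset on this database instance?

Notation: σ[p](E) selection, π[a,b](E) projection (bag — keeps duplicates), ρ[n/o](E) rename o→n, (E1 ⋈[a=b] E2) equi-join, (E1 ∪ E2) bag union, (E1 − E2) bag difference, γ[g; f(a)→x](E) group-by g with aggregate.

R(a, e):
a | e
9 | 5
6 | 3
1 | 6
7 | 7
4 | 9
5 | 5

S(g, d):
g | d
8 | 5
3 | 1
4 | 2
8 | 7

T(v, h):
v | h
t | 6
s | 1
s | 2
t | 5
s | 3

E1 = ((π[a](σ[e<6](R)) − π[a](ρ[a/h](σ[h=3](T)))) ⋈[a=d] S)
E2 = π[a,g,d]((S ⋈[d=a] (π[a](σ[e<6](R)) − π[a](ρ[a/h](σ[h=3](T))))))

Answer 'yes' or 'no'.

E1 row counts bottom-up:
  R → 6
  σ[e<6](R) → 3
  π[a](σ[e<6](R)) → 3
  T → 5
  σ[h=3](T) → 1
  ρ[a/h](σ[h=3](T)) → 1
  π[a](ρ[a/h](σ[h=3](T))) → 1
  (π[a](σ[e<6](R)) − π[a](ρ[a/h](σ[h=3](T)))) → 3
  S → 4
  ((π[a](σ[e<6](R)) − π[a](ρ[a/h](σ[h=3](T)))) ⋈[a=d] S) → 1
E2 row counts bottom-up:
  S → 4
  R → 6
  σ[e<6](R) → 3
  π[a](σ[e<6](R)) → 3
  T → 5
  σ[h=3](T) → 1
  ρ[a/h](σ[h=3](T)) → 1
  π[a](ρ[a/h](σ[h=3](T))) → 1
  (π[a](σ[e<6](R)) − π[a](ρ[a/h](σ[h=3](T)))) → 3
  (S ⋈[d=a] (π[a](σ[e<6](R)) − π[a](ρ[a/h](σ[h=3](T))))) → 1
  π[a,g,d]((S ⋈[d=a] (π[a](σ[e<6](R)) − π[a](ρ[a/h](σ[h=3](T)))))) → 1

E1 and E2 produce the same multiset:
a | g | d
5 | 8 | 5

yes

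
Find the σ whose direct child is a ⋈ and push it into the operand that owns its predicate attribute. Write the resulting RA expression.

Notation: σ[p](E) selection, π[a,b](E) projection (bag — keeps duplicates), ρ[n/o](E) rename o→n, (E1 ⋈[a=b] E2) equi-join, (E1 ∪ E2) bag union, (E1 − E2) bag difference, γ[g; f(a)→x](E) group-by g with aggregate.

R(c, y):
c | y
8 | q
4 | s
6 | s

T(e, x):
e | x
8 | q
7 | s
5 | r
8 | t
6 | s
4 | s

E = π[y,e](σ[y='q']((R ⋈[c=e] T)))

σ filters on y, owned by the left side.
E' = π[y,e]((σ[y='q'](R) ⋈[c=e] T))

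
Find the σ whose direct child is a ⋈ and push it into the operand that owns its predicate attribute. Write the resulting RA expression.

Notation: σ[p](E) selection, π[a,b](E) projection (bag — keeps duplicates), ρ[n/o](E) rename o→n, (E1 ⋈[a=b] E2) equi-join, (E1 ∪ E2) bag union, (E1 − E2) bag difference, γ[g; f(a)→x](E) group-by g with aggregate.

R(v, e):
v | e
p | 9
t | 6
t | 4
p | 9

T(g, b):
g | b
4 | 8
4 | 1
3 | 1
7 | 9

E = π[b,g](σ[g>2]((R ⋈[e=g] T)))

σ filters on g, owned by the right side.
E' = π[b,g]((R ⋈[e=g] σ[g>2](T)))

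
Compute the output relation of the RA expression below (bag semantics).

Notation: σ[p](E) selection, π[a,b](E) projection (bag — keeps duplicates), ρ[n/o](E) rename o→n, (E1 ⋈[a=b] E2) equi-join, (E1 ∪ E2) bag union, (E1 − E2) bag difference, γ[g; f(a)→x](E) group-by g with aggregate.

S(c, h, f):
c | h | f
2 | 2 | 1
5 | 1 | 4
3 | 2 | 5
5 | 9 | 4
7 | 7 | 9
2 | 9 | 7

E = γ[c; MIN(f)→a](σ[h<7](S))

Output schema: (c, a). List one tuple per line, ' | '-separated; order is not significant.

Stepwise |·|:
  S → 6
  σ[h<7](S) → 3
  γ[c; MIN(f)→a](σ[h<7](S)) → 3

== RESULT ==
c | a
2 | 1
3 | 5
5 | 4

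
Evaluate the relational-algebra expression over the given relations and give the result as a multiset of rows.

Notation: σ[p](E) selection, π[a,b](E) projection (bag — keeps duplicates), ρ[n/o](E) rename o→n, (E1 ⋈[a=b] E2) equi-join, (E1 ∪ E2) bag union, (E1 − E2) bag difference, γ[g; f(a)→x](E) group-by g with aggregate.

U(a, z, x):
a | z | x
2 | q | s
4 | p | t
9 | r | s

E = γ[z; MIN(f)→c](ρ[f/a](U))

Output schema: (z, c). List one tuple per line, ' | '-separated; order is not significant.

Subexpression sizes:
  U → 3
  ρ[f/a](U) → 3
  γ[z; MIN(f)→c](ρ[f/a](U)) → 3

== RESULT ==
z | c
p | 4
q | 2
r | 9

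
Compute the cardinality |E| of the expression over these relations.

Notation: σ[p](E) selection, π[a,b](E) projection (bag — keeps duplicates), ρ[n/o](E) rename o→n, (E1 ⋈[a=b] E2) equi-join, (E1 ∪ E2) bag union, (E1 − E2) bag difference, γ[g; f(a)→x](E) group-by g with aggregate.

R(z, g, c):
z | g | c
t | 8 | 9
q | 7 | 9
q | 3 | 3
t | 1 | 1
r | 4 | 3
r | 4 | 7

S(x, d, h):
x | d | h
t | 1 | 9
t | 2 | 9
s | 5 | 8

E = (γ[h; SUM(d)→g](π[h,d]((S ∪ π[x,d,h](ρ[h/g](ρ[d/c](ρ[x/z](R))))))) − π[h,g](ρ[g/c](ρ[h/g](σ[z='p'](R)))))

Subexpression sizes:
  S → 3
  R → 6
  ρ[x/z](R) → 6
  ρ[d/c](ρ[x/z](R)) → 6
  ρ[h/g](ρ[d/c](ρ[x/z](R))) → 6
  π[x,d,h](ρ[h/g](ρ[d/c](ρ[x/z](R)))) → 6
  (S ∪ π[x,d,h](ρ[h/g](ρ[d/c](ρ[x/z](R))))) → 9
  π[h,d]((S ∪ π[x,d,h](ρ[h/g](ρ[d/c](ρ[x/z](R)))))) → 9
  γ[h; SUM(d)→g](π[h,d]((S ∪ π[x,d,h](ρ[h/g](ρ[d/c](ρ[x/z](R))))))) → 6
  R → 6
  σ[z='p'](R) → 0
  ρ[h/g](σ[z='p'](R)) → 0
  ρ[g/c](ρ[h/g](σ[z='p'](R))) → 0
  π[h,g](ρ[g/c](ρ[h/g](σ[z='p'](R)))) → 0
  (γ[h; SUM(d)→g](π[h,d]((S ∪ π[x,d,h](ρ[h/g](ρ[d/c](ρ[x/z](R))))))) − π[h,g](ρ[g/c](ρ[h/g](σ[z='p'](R))))) → 6

|E| = 6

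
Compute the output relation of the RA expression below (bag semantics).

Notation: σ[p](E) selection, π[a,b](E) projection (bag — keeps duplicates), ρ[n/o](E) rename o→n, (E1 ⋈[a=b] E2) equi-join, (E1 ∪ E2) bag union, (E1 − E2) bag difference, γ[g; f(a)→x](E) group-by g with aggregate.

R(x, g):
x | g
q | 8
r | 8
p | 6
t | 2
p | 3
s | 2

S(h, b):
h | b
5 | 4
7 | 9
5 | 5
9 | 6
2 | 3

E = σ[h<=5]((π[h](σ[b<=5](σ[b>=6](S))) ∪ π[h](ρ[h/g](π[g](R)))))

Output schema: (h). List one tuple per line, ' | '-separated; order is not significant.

Subexpression sizes:
  S → 5
  σ[b>=6](S) → 2
  σ[b<=5](σ[b>=6](S)) → 0
  π[h](σ[b<=5](σ[b>=6](S))) → 0
  R → 6
  π[g](R) → 6
  ρ[h/g](π[g](R)) → 6
  π[h](ρ[h/g](π[g](R))) → 6
  (π[h](σ[b<=5](σ[b>=6](S))) ∪ π[h](ρ[h/g](π[g](R)))) → 6
  σ[h<=5]((π[h](σ[b<=5](σ[b>=6](S))) ∪ π[h](ρ[h/g](π[g](R))))) → 3

== RESULT ==
h
2
2
3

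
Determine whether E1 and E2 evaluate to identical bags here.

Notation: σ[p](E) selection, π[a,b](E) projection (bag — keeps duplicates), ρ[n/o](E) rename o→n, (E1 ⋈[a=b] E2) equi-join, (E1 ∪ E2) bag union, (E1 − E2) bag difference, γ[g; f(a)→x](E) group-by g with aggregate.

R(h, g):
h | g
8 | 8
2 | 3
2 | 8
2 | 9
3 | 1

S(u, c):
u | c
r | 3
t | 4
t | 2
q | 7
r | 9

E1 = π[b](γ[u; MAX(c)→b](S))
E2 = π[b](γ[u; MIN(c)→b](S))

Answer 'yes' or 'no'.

E1 per-node cardinality:
  S → 5
  γ[u; MAX(c)→b](S) → 3
  π[b](γ[u; MAX(c)→b](S)) → 3
E2 per-node cardinality:
  S → 5
  γ[u; MIN(c)→b](S) → 3
  π[b](γ[u; MIN(c)→b](S)) → 3

E1 result:
b
4
7
9
E2 result:
b
2
3
7
Witness: (2,) appears 0× in E1 but 1× in E2.

no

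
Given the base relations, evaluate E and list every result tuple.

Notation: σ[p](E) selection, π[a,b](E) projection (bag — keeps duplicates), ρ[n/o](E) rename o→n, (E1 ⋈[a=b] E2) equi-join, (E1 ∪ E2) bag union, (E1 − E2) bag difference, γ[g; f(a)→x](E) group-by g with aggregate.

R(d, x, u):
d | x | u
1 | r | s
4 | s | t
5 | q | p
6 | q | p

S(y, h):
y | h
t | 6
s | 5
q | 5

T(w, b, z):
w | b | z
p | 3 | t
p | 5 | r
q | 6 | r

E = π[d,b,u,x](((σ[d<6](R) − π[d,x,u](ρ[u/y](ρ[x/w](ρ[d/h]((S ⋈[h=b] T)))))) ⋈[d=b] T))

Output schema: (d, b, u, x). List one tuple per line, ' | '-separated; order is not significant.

Row counts bottom-up:
  R → 4
  σ[d<6](R) → 3
  S → 3
  T → 3
  (S ⋈[h=b] T) → 3
  ρ[d/h]((S ⋈[h=b] T)) → 3
  ρ[x/w](ρ[d/h]((S ⋈[h=b] T))) → 3
  ρ[u/y](ρ[x/w](ρ[d/h]((S ⋈[h=b] T)))) → 3
  π[d,x,u](ρ[u/y](ρ[x/w](ρ[d/h]((S ⋈[h=b] T))))) → 3
  (σ[d<6](R) − π[d,x,u](ρ[u/y](ρ[x/w](ρ[d/h]((S ⋈[h=b] T)))))) → 3
  T → 3
  ((σ[d<6](R) − π[d,x,u](ρ[u/y](ρ[x/w](ρ[d/h]((S ⋈[h=b] T)))))) ⋈[d=b] T) → 1
  π[d,b,u,x](((σ[d<6](R) − π[d,x,u](ρ[u/y](ρ[x/w](ρ[d/h]((S ⋈[h=b] T)))))) ⋈[d=b] T)) → 1

== RESULT ==
d | b | u | x
5 | 5 | p | q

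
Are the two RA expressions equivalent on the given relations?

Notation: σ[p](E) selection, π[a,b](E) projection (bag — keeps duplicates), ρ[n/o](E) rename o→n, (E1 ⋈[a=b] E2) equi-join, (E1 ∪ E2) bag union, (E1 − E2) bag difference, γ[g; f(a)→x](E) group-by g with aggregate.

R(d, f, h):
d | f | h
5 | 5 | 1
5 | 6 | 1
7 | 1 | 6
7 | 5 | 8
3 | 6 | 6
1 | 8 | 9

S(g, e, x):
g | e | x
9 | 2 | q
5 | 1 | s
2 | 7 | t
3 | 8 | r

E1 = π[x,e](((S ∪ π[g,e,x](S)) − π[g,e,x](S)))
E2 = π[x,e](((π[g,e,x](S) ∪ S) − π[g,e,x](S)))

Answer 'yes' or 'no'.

E1 subexpression sizes:
  S → 4
  S → 4
  π[g,e,x](S) → 4
  (S ∪ π[g,e,x](S)) → 8
  S → 4
  π[g,e,x](S) → 4
  ((S ∪ π[g,e,x](S)) − π[g,e,x](S)) → 4
  π[x,e](((S ∪ π[g,e,x](S)) − π[g,e,x](S))) → 4
E2 subexpression sizes:
  S → 4
  π[g,e,x](S) → 4
  S → 4
  (π[g,e,x](S) ∪ S) → 8
  S → 4
  π[g,e,x](S) → 4
  ((π[g,e,x](S) ∪ S) − π[g,e,x](S)) → 4
  π[x,e](((π[g,e,x](S) ∪ S) − π[g,e,x](S))) → 4

E1 and E2 produce the same multiset:
x | e
q | 2
r | 8
s | 1
t | 7

yes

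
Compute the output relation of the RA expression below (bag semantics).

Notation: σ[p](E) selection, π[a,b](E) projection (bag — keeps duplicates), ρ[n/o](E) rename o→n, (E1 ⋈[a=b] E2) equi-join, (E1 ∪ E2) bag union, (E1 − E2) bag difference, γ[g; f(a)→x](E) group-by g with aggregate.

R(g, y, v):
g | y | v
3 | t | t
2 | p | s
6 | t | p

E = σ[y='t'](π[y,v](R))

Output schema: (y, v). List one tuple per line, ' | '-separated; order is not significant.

Row counts bottom-up:
  R → 3
  π[y,v](R) → 3
  σ[y='t'](π[y,v](R)) → 2

== RESULT ==
y | v
t | p
t | t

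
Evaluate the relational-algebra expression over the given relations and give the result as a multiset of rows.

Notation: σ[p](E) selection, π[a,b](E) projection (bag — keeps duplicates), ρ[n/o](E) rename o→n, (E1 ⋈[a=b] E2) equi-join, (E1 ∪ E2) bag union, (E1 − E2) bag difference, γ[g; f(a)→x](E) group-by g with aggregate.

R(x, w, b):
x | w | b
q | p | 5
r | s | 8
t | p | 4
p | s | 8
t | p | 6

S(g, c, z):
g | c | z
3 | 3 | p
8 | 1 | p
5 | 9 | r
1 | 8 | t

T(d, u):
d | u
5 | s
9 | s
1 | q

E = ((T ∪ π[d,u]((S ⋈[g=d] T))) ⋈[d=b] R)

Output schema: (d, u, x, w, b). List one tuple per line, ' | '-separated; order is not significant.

Row counts bottom-up:
  T → 3
  S → 4
  T → 3
  (S ⋈[g=d] T) → 2
  π[d,u]((S ⋈[g=d] T)) → 2
  (T ∪ π[d,u]((S ⋈[g=d] T))) → 5
  R → 5
  ((T ∪ π[d,u]((S ⋈[g=d] T))) ⋈[d=b] R) → 2

== RESULT ==
d | u | x | w | b
5 | s | q | p | 5
5 | s | q | p | 5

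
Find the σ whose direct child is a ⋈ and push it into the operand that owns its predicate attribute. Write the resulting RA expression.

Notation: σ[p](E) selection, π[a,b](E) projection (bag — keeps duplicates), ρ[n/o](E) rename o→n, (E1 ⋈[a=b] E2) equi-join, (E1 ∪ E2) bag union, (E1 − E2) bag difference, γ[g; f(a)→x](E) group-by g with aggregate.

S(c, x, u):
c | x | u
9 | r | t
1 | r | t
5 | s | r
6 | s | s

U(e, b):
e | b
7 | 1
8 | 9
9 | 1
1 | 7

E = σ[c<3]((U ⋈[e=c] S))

σ filters on c, owned by the right side.
E' = (U ⋈[e=c] σ[c<3](S))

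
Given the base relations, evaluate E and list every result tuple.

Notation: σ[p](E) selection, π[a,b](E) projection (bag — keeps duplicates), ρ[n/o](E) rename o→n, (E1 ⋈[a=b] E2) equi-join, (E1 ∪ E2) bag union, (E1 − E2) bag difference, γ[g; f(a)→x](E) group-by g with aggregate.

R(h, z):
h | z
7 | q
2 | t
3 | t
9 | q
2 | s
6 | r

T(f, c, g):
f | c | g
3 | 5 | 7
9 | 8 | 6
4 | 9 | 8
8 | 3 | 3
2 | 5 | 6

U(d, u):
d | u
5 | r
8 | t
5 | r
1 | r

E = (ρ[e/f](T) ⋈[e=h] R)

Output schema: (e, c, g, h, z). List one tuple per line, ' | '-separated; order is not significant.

Subexpression sizes:
  T → 5
  ρ[e/f](T) → 5
  R → 6
  (ρ[e/f](T) ⋈[e=h] R) → 4

== RESULT ==
e | c | g | h | z
2 | 5 | 6 | 2 | s
2 | 5 | 6 | 2 | t
3 | 5 | 7 | 3 | t
9 | 8 | 6 | 9 | q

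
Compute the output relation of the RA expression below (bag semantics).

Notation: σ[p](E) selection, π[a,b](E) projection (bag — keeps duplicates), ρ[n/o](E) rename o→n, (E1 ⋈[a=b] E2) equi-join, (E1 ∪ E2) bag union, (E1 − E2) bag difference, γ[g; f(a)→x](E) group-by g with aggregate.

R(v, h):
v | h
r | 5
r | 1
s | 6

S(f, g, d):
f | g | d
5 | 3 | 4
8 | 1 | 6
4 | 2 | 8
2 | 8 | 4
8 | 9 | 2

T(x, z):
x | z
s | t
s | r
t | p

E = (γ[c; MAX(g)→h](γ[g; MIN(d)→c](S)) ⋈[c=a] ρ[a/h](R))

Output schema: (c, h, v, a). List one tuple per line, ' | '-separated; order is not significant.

Row counts bottom-up:
  S → 5
  γ[g; MIN(d)→c](S) → 5
  γ[c; MAX(g)→h](γ[g; MIN(d)→c](S)) → 4
  R → 3
  ρ[a/h](R) → 3
  (γ[c; MAX(g)→h](γ[g; MIN(d)→c](S)) ⋈[c=a] ρ[a/h](R)) → 1

== RESULT ==
c | h | v | a
6 | 1 | s | 6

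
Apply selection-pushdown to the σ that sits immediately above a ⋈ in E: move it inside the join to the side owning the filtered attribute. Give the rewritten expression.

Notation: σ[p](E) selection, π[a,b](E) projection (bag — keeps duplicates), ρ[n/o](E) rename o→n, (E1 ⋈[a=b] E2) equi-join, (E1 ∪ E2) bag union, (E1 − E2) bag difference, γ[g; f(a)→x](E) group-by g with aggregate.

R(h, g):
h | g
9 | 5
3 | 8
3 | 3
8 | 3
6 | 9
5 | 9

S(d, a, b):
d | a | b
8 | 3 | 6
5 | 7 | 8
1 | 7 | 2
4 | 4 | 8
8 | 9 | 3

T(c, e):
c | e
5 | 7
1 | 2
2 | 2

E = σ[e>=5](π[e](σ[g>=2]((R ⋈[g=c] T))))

σ filters on g, owned by the left side.
E' = σ[e>=5](π[e]((σ[g>=2](R) ⋈[g=c] T)))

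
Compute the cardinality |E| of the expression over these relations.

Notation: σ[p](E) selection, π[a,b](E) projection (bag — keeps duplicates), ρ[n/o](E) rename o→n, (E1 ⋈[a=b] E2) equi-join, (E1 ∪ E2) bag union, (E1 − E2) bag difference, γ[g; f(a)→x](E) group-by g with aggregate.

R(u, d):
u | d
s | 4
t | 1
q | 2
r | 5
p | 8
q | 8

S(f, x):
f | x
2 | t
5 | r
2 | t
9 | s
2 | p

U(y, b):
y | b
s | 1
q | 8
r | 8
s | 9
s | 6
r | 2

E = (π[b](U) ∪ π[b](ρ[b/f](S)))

Subexpression sizes:
  U → 6
  π[b](U) → 6
  S → 5
  ρ[b/f](S) → 5
  π[b](ρ[b/f](S)) → 5
  (π[b](U) ∪ π[b](ρ[b/f](S))) → 11

|E| = 11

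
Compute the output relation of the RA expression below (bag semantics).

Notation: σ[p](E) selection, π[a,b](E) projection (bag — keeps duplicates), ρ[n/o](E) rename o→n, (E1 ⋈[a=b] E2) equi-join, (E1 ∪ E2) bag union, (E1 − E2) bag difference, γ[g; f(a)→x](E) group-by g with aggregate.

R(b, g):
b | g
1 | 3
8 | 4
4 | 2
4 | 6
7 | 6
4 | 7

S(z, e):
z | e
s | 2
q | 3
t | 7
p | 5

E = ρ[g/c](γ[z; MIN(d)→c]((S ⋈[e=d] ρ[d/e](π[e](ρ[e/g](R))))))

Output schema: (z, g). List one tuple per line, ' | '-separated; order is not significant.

Subexpression sizes:
  S → 4
  R → 6
  ρ[e/g](R) → 6
  π[e](ρ[e/g](R)) → 6
  ρ[d/e](π[e](ρ[e/g](R))) → 6
  (S ⋈[e=d] ρ[d/e](π[e](ρ[e/g](R)))) → 3
  γ[z; MIN(d)→c]((S ⋈[e=d] ρ[d/e](π[e](ρ[e/g](R))))) → 3
  ρ[g/c](γ[z; MIN(d)→c]((S ⋈[e=d] ρ[d/e](π[e](ρ[e/g](R)))))) → 3

== RESULT ==
z | g
q | 3
s | 2
t | 7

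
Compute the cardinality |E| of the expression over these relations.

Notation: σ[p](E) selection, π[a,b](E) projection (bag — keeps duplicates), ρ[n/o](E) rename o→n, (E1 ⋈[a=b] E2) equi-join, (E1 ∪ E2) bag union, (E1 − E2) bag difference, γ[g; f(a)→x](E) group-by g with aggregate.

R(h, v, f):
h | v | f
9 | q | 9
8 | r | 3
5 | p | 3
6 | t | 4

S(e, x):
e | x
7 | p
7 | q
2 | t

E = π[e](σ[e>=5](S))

Stepwise |·|:
  S → 3
  σ[e>=5](S) → 2
  π[e](σ[e>=5](S)) → 2

|E| = 2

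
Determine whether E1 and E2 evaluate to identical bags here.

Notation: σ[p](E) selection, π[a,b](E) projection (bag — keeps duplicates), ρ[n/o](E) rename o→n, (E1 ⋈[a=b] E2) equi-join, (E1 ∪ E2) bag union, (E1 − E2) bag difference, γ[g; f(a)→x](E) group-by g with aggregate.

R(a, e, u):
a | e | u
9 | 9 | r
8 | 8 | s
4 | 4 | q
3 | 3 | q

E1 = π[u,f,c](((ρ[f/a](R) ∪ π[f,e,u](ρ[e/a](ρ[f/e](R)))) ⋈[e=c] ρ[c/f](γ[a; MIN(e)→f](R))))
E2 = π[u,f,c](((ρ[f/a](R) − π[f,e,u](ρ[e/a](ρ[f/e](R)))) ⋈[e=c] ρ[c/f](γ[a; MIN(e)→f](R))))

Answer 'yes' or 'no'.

E1 subexpression sizes:
  R → 4
  ρ[f/a](R) → 4
  R → 4
  ρ[f/e](R) → 4
  ρ[e/a](ρ[f/e](R)) → 4
  π[f,e,u](ρ[e/a](ρ[f/e](R))) → 4
  (ρ[f/a](R) ∪ π[f,e,u](ρ[e/a](ρ[f/e](R)))) → 8
  R → 4
  γ[a; MIN(e)→f](R) → 4
  ρ[c/f](γ[a; MIN(e)→f](R)) → 4
  ((ρ[f/a](R) ∪ π[f,e,u](ρ[e/a](ρ[f/e](R)))) ⋈[e=c] ρ[c/f](γ[a; MIN(e)→f](R))) → 8
  π[u,f,c](((ρ[f/a](R) ∪ π[f,e,u](ρ[e/a](ρ[f/e](R)))) ⋈[e=c] ρ[c/f](γ[a; MIN(e)→f](R)))) → 8
E2 subexpression sizes:
  R → 4
  ρ[f/a](R) → 4
  R → 4
  ρ[f/e](R) → 4
  ρ[e/a](ρ[f/e](R)) → 4
  π[f,e,u](ρ[e/a](ρ[f/e](R))) → 4
  (ρ[f/a](R) − π[f,e,u](ρ[e/a](ρ[f/e](R)))) → 0
  R → 4
  γ[a; MIN(e)→f](R) → 4
  ρ[c/f](γ[a; MIN(e)→f](R)) → 4
  ((ρ[f/a](R) − π[f,e,u](ρ[e/a](ρ[f/e](R)))) ⋈[e=c] ρ[c/f](γ[a; MIN(e)→f](R))) → 0
  π[u,f,c](((ρ[f/a](R) − π[f,e,u](ρ[e/a](ρ[f/e](R)))) ⋈[e=c] ρ[c/f](γ[a; MIN(e)→f](R)))) → 0

E1 result:
u | f | c
q | 3 | 3
q | 3 | 3
q | 4 | 4
q | 4 | 4
r | 9 | 9
r | 9 | 9
s | 8 | 8
s | 8 | 8
E2 result:
u | f | c
(0 rows)
Witness: ('q', 4, 4) appears 2× in E1 but 0× in E2.

no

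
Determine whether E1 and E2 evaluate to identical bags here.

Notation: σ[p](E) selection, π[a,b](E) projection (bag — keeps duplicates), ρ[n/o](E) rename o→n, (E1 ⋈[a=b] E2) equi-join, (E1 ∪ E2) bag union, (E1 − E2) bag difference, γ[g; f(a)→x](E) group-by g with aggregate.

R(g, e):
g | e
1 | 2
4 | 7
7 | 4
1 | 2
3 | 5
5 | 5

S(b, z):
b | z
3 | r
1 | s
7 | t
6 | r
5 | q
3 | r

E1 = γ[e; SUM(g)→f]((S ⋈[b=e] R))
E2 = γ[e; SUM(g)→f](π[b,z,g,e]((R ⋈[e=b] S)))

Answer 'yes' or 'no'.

E1 stepwise |·|:
  S → 6
  R → 6
  (S ⋈[b=e] R) → 3
  γ[e; SUM(g)→f]((S ⋈[b=e] R)) → 2
E2 stepwise |·|:
  R → 6
  S → 6
  (R ⋈[e=b] S) → 3
  π[b,z,g,e]((R ⋈[e=b] S)) → 3
  γ[e; SUM(g)→f](π[b,z,g,e]((R ⋈[e=b] S))) → 2

E1 and E2 produce the same multiset:
e | f
5 | 8
7 | 4

yes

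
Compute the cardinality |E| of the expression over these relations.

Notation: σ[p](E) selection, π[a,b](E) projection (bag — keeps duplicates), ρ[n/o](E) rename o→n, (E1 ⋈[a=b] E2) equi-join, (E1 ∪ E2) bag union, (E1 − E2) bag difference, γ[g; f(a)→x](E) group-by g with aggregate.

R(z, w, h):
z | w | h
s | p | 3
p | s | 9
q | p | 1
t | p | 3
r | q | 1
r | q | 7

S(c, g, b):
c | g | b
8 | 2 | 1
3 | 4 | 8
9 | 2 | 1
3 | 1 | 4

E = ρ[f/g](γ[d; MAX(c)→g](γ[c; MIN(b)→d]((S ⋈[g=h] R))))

Per-node cardinality:
  S → 4
  R → 6
  (S ⋈[g=h] R) → 2
  γ[c; MIN(b)→d]((S ⋈[g=h] R)) → 1
  γ[d; MAX(c)→g](γ[c; MIN(b)→d]((S ⋈[g=h] R))) → 1
  ρ[f/g](γ[d; MAX(c)→g](γ[c; MIN(b)→d]((S ⋈[g=h] R)))) → 1

|E| = 1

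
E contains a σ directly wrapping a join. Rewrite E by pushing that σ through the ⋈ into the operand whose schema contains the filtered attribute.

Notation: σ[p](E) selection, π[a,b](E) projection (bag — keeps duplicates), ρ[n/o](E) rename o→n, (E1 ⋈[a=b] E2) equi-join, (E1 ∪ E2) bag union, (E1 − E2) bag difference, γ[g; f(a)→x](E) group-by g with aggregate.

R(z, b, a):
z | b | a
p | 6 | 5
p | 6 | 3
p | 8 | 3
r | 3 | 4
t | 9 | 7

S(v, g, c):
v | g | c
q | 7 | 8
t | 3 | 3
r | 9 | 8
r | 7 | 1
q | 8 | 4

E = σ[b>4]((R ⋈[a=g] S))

σ filters on b, owned by the left side.
E' = (σ[b>4](R) ⋈[a=g] S)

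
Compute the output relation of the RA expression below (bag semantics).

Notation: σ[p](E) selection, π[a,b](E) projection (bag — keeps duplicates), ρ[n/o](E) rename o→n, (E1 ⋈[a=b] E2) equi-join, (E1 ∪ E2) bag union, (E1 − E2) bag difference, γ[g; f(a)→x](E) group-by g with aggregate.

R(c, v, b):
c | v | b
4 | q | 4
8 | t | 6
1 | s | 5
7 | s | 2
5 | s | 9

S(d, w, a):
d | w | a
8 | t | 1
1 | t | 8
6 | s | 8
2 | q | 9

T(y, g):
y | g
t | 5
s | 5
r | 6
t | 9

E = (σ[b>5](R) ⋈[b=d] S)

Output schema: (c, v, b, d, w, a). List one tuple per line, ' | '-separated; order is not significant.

Subexpression sizes:
  R → 5
  σ[b>5](R) → 2
  S → 4
  (σ[b>5](R) ⋈[b=d] S) → 1

== RESULT ==
c | v | b | d | w | a
8 | t | 6 | 6 | s | 8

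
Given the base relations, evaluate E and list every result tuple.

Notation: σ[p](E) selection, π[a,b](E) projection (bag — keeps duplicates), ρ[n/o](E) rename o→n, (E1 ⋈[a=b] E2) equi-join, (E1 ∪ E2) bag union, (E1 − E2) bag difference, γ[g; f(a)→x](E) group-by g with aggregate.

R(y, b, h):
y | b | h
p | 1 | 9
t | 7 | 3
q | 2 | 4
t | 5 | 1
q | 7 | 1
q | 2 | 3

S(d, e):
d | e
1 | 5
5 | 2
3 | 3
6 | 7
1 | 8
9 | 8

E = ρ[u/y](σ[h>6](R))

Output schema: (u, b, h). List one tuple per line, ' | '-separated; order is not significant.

Per-node cardinality:
  R → 6
  σ[h>6](R) → 1
  ρ[u/y](σ[h>6](R)) → 1

== RESULT ==
u | b | h
p | 1 | 9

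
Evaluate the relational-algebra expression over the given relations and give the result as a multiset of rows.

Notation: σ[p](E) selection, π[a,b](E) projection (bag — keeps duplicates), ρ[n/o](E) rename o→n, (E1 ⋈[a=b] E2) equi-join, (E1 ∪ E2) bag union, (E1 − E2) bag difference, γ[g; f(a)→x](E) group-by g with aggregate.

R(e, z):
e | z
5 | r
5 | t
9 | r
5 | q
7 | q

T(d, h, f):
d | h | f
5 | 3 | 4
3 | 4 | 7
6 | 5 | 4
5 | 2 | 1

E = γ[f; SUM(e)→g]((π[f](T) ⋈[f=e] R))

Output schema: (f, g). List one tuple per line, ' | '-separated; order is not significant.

Subexpression sizes:
  T → 4
  π[f](T) → 4
  R → 5
  (π[f](T) ⋈[f=e] R) → 1
  γ[f; SUM(e)→g]((π[f](T) ⋈[f=e] R)) → 1

== RESULT ==
f | g
7 | 7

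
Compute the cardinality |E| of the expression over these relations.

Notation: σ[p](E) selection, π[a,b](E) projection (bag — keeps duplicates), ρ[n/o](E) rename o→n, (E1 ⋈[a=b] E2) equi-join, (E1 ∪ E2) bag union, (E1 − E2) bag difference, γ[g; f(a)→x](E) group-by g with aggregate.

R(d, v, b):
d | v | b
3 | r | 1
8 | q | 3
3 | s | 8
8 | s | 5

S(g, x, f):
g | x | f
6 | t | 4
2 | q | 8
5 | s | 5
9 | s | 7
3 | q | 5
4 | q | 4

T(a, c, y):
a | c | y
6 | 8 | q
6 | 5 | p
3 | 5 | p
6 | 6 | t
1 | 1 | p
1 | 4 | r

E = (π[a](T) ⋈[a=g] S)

Per-node cardinality:
  T → 6
  π[a](T) → 6
  S → 6
  (π[a](T) ⋈[a=g] S) → 4

|E| = 4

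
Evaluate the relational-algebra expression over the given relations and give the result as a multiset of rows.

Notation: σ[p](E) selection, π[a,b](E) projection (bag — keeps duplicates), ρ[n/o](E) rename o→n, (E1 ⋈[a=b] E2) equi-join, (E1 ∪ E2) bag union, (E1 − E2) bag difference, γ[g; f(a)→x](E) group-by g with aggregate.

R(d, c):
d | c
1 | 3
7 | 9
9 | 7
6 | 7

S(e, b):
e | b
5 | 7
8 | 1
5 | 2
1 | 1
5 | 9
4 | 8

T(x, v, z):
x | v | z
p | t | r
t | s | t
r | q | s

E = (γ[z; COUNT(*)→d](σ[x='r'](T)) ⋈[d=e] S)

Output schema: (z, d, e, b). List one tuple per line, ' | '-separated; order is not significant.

Stepwise |·|:
  T → 3
  σ[x='r'](T) → 1
  γ[z; COUNT(*)→d](σ[x='r'](T)) → 1
  S → 6
  (γ[z; COUNT(*)→d](σ[x='r'](T)) ⋈[d=e] S) → 1

== RESULT ==
z | d | e | b
s | 1 | 1 | 1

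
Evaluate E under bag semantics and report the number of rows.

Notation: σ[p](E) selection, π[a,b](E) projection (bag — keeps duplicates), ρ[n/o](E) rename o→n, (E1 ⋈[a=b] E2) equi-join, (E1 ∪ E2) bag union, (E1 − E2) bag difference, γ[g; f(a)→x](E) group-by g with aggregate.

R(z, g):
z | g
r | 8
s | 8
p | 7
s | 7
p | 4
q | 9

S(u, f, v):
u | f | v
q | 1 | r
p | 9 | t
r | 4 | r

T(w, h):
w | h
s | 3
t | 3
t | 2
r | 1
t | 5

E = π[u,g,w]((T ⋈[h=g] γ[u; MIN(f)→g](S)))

Row counts bottom-up:
  T → 5
  S → 3
  γ[u; MIN(f)→g](S) → 3
  (T ⋈[h=g] γ[u; MIN(f)→g](S)) → 1
  π[u,g,w]((T ⋈[h=g] γ[u; MIN(f)→g](S))) → 1

|E| = 1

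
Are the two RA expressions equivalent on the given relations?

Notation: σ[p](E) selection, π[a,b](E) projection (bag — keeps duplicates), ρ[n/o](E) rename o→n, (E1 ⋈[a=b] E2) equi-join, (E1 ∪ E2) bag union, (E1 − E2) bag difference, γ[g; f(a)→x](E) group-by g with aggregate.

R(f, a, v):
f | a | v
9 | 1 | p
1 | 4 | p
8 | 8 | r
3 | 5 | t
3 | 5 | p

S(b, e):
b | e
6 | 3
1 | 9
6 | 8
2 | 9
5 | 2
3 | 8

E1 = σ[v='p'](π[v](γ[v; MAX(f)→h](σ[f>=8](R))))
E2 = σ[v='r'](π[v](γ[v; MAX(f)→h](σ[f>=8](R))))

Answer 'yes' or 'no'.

E1 stepwise |·|:
  R → 5
  σ[f>=8](R) → 2
  γ[v; MAX(f)→h](σ[f>=8](R)) → 2
  π[v](γ[v; MAX(f)→h](σ[f>=8](R))) → 2
  σ[v='p'](π[v](γ[v; MAX(f)→h](σ[f>=8](R)))) → 1
E2 stepwise |·|:
  R → 5
  σ[f>=8](R) → 2
  γ[v; MAX(f)→h](σ[f>=8](R)) → 2
  π[v](γ[v; MAX(f)→h](σ[f>=8](R))) → 2
  σ[v='r'](π[v](γ[v; MAX(f)→h](σ[f>=8](R)))) → 1

E1 result:
v
p
E2 result:
v
r
Witness: ('p',) appears 1× in E1 but 0× in E2.

no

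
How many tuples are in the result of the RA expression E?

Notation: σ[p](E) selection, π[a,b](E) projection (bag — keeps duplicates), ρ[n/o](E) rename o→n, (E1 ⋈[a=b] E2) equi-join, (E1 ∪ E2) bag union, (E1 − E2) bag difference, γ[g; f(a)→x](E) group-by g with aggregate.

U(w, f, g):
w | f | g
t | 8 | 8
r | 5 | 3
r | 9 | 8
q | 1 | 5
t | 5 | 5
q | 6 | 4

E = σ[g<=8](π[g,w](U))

Row counts bottom-up:
  U → 6
  π[g,w](U) → 6
  σ[g<=8](π[g,w](U)) → 6

|E| = 6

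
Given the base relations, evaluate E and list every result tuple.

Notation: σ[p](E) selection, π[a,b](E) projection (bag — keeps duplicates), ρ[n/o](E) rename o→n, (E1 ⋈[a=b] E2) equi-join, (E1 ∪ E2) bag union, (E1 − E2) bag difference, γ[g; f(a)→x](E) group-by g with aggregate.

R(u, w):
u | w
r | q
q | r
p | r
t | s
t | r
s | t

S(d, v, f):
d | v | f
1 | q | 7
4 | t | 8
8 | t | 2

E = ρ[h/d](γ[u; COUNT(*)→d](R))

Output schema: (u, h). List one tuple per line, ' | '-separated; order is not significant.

Per-node cardinality:
  R → 6
  γ[u; COUNT(*)→d](R) → 5
  ρ[h/d](γ[u; COUNT(*)→d](R)) → 5

== RESULT ==
u | h
p | 1
q | 1
r | 1
s | 1
t | 2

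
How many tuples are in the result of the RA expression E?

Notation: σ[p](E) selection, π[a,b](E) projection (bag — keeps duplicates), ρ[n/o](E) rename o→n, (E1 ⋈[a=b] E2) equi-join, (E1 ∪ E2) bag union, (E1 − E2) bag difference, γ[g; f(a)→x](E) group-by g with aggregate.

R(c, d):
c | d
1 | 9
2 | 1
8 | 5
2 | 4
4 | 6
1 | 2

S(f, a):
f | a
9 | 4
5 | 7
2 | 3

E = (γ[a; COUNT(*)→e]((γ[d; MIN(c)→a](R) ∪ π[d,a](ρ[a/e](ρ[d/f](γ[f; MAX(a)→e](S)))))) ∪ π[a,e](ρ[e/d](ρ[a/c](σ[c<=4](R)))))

Stepwise |·|:
  R → 6
  γ[d; MIN(c)→a](R) → 6
  S → 3
  γ[f; MAX(a)→e](S) → 3
  ρ[d/f](γ[f; MAX(a)→e](S)) → 3
  ρ[a/e](ρ[d/f](γ[f; MAX(a)→e](S))) → 3
  π[d,a](ρ[a/e](ρ[d/f](γ[f; MAX(a)→e](S)))) → 3
  (γ[d; MIN(c)→a](R) ∪ π[d,a](ρ[a/e](ρ[d/f](γ[f; MAX(a)→e](S))))) → 9
  γ[a; COUNT(*)→e]((γ[d; MIN(c)→a](R) ∪ π[d,a](ρ[a/e](ρ[d/f](γ[f; MAX(a)→e](S)))))) → 6
  R → 6
  σ[c<=4](R) → 5
  ρ[a/c](σ[c<=4](R)) → 5
  ρ[e/d](ρ[a/c](σ[c<=4](R))) → 5
  π[a,e](ρ[e/d](ρ[a/c](σ[c<=4](R)))) → 5
  (γ[a; COUNT(*)→e]((γ[d; MIN(c)→a](R) ∪ π[d,a](ρ[a/e](ρ[d/f](γ[f; MAX(a)→e](S)))))) ∪ π[a,e](ρ[e/d](ρ[a/c](σ[c<=4](R))))) → 11

|E| = 11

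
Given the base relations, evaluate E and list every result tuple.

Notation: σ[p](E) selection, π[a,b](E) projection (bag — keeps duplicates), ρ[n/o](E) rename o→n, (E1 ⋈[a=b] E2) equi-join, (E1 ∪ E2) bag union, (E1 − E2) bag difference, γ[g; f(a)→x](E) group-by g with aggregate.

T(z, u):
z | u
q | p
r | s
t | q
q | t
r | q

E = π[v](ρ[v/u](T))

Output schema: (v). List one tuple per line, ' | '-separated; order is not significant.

Subexpression sizes:
  T → 5
  ρ[v/u](T) → 5
  π[v](ρ[v/u](T)) → 5

== RESULT ==
v
p
q
q
s
t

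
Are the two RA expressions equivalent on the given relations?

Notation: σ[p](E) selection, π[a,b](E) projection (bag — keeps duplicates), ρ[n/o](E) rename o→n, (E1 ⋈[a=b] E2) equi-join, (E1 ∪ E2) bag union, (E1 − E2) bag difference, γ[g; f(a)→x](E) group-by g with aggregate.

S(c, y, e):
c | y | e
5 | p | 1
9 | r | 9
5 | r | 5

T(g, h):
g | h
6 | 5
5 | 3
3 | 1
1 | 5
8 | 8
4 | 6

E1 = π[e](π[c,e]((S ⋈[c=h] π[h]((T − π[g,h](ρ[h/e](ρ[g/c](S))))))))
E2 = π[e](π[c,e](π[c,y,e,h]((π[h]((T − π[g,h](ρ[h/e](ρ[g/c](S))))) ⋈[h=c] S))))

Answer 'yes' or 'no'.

E1 per-node cardinality:
  S → 3
  T → 6
  S → 3
  ρ[g/c](S) → 3
  ρ[h/e](ρ[g/c](S)) → 3
  π[g,h](ρ[h/e](ρ[g/c](S))) → 3
  (T − π[g,h](ρ[h/e](ρ[g/c](S)))) → 6
  π[h]((T − π[g,h](ρ[h/e](ρ[g/c](S))))) → 6
  (S ⋈[c=h] π[h]((T − π[g,h](ρ[h/e](ρ[g/c](S)))))) → 4
  π[c,e]((S ⋈[c=h] π[h]((T − π[g,h](ρ[h/e](ρ[g/c](S))))))) → 4
  π[e](π[c,e]((S ⋈[c=h] π[h]((T − π[g,h](ρ[h/e](ρ[g/c](S)))))))) → 4
E2 per-node cardinality:
  T → 6
  S → 3
  ρ[g/c](S) → 3
  ρ[h/e](ρ[g/c](S)) → 3
  π[g,h](ρ[h/e](ρ[g/c](S))) → 3
  (T − π[g,h](ρ[h/e](ρ[g/c](S)))) → 6
  π[h]((T − π[g,h](ρ[h/e](ρ[g/c](S))))) → 6
  S → 3
  (π[h]((T − π[g,h](ρ[h/e](ρ[g/c](S))))) ⋈[h=c] S) → 4
  π[c,y,e,h]((π[h]((T − π[g,h](ρ[h/e](ρ[g/c](S))))) ⋈[h=c] S)) → 4
  π[c,e](π[c,y,e,h]((π[h]((T − π[g,h](ρ[h/e](ρ[g/c](S))))) ⋈[h=c] S))) → 4
  π[e](π[c,e](π[c,y,e,h]((π[h]((T − π[g,h](ρ[h/e](ρ[g/c](S))))) ⋈[h=c] S)))) → 4

E1 and E2 produce the same multiset:
e
1
1
5
5

yes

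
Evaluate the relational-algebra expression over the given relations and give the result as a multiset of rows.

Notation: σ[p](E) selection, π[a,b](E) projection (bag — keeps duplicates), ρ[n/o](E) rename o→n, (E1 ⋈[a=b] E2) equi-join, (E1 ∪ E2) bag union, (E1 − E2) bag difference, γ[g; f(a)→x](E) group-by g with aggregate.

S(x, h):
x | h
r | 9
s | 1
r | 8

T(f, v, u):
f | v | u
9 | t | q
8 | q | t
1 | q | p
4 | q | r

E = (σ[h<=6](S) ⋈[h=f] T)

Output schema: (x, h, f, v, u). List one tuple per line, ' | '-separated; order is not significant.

Per-node cardinality:
  S → 3
  σ[h<=6](S) → 1
  T → 4
  (σ[h<=6](S) ⋈[h=f] T) → 1

== RESULT ==
x | h | f | v | u
s | 1 | 1 | q | p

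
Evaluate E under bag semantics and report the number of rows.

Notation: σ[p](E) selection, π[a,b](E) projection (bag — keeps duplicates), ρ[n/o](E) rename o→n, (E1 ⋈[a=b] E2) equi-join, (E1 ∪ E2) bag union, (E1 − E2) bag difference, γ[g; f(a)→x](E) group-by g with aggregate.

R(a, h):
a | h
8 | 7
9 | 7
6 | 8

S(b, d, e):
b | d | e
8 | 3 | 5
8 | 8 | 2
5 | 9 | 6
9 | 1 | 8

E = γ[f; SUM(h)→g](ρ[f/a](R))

Stepwise |·|:
  R → 3
  ρ[f/a](R) → 3
  γ[f; SUM(h)→g](ρ[f/a](R)) → 3

|E| = 3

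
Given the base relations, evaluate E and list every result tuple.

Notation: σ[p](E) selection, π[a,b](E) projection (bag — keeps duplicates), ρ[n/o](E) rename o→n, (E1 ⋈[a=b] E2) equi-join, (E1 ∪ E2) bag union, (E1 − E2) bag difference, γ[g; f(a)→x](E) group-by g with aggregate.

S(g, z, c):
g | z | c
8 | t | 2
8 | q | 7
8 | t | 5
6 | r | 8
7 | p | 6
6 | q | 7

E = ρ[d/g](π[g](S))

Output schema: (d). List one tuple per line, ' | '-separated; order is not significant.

Per-node cardinality:
  S → 6
  π[g](S) → 6
  ρ[d/g](π[g](S)) → 6

== RESULT ==
d
6
6
7
8
8
8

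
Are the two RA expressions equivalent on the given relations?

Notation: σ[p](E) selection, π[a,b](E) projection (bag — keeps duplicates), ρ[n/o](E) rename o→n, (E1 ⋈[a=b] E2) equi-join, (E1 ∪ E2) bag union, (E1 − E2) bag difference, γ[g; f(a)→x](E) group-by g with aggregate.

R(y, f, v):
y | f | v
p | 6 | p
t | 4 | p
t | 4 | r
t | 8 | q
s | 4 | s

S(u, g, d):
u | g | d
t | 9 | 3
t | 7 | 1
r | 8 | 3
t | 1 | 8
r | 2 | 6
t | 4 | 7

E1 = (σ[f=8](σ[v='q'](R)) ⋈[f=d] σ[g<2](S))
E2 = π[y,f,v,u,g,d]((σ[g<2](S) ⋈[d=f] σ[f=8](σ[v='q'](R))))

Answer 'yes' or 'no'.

E1 row counts bottom-up:
  R → 5
  σ[v='q'](R) → 1
  σ[f=8](σ[v='q'](R)) → 1
  S → 6
  σ[g<2](S) → 1
  (σ[f=8](σ[v='q'](R)) ⋈[f=d] σ[g<2](S)) → 1
E2 row counts bottom-up:
  S → 6
  σ[g<2](S) → 1
  R → 5
  σ[v='q'](R) → 1
  σ[f=8](σ[v='q'](R)) → 1
  (σ[g<2](S) ⋈[d=f] σ[f=8](σ[v='q'](R))) → 1
  π[y,f,v,u,g,d]((σ[g<2](S) ⋈[d=f] σ[f=8](σ[v='q'](R)))) → 1

E1 and E2 produce the same multiset:
y | f | v | u | g | d
t | 8 | q | t | 1 | 8

yes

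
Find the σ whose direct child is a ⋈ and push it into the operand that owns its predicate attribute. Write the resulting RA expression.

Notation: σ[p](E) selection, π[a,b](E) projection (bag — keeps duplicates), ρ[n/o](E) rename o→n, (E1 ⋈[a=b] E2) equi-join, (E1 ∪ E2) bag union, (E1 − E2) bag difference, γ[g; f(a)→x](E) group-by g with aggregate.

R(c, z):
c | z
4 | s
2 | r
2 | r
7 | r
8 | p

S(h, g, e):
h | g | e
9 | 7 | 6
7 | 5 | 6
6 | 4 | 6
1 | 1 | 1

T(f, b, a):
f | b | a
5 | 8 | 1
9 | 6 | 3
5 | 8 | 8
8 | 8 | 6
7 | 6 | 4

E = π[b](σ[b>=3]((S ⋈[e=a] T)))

σ filters on b, owned by the right side.
E' = π[b]((S ⋈[e=a] σ[b>=3](T)))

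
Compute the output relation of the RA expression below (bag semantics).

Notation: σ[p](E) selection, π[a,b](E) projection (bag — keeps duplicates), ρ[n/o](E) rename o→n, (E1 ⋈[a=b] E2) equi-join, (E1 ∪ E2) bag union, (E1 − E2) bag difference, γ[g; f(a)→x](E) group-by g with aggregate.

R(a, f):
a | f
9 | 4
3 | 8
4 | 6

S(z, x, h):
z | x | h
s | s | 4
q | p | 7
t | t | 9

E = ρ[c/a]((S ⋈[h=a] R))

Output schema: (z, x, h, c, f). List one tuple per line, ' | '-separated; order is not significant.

Per-node cardinality:
  S → 3
  R → 3
  (S ⋈[h=a] R) → 2
  ρ[c/a]((S ⋈[h=a] R)) → 2

== RESULT ==
z | x | h | c | f
s | s | 4 | 4 | 6
t | t | 9 | 9 | 4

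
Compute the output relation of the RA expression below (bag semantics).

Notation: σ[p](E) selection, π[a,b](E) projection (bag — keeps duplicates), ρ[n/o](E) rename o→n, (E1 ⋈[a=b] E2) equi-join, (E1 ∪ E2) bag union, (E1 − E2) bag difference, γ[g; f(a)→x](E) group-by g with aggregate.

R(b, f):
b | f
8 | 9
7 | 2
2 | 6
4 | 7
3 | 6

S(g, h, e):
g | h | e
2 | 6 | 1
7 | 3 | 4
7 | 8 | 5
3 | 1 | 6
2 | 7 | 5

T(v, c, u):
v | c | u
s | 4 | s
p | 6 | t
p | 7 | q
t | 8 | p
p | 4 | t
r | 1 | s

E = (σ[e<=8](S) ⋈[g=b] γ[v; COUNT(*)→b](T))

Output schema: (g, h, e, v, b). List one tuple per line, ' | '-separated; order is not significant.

Row counts bottom-up:
  S → 5
  σ[e<=8](S) → 5
  T → 6
  γ[v; COUNT(*)→b](T) → 4
  (σ[e<=8](S) ⋈[g=b] γ[v; COUNT(*)→b](T)) → 1

== RESULT ==
g | h | e | v | b
3 | 1 | 6 | p | 3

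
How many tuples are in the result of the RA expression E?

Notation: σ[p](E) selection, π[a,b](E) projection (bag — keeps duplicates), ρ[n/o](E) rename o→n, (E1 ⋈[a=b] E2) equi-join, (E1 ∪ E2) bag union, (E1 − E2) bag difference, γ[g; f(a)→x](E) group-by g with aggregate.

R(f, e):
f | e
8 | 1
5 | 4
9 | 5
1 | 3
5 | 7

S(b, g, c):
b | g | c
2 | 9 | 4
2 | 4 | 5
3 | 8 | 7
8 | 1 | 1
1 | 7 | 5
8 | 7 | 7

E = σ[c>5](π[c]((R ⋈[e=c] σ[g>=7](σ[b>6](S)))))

Row counts bottom-up:
  R → 5
  S → 6
  σ[b>6](S) → 2
  σ[g>=7](σ[b>6](S)) → 1
  (R ⋈[e=c] σ[g>=7](σ[b>6](S))) → 1
  π[c]((R ⋈[e=c] σ[g>=7](σ[b>6](S)))) → 1
  σ[c>5](π[c]((R ⋈[e=c] σ[g>=7](σ[b>6](S))))) → 1

|E| = 1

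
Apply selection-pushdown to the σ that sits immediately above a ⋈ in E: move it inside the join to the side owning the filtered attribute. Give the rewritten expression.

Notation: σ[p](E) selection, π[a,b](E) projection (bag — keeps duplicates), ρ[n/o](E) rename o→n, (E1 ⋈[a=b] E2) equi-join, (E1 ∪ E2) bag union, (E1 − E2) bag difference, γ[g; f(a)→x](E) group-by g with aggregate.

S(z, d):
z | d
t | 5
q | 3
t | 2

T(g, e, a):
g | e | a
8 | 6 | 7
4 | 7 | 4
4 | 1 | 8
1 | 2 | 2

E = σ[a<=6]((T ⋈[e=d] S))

σ filters on a, owned by the left side.
E' = (σ[a<=6](T) ⋈[e=d] S)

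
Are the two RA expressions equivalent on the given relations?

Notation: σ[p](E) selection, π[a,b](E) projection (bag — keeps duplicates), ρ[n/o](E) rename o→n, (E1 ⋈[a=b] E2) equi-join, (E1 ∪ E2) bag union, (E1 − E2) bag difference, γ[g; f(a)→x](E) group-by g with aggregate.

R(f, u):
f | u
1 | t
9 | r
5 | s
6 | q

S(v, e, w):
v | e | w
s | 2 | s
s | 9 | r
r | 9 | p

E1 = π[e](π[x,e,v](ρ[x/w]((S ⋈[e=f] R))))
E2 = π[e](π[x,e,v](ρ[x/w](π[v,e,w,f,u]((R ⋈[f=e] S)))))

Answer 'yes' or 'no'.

E1 stepwise |·|:
  S → 3
  R → 4
  (S ⋈[e=f] R) → 2
  ρ[x/w]((S ⋈[e=f] R)) → 2
  π[x,e,v](ρ[x/w]((S ⋈[e=f] R))) → 2
  π[e](π[x,e,v](ρ[x/w]((S ⋈[e=f] R)))) → 2
E2 stepwise |·|:
  R → 4
  S → 3
  (R ⋈[f=e] S) → 2
  π[v,e,w,f,u]((R ⋈[f=e] S)) → 2
  ρ[x/w](π[v,e,w,f,u]((R ⋈[f=e] S))) → 2
  π[x,e,v](ρ[x/w](π[v,e,w,f,u]((R ⋈[f=e] S)))) → 2
  π[e](π[x,e,v](ρ[x/w](π[v,e,w,f,u]((R ⋈[f=e] S))))) → 2

E1 and E2 produce the same multiset:
e
9
9

yes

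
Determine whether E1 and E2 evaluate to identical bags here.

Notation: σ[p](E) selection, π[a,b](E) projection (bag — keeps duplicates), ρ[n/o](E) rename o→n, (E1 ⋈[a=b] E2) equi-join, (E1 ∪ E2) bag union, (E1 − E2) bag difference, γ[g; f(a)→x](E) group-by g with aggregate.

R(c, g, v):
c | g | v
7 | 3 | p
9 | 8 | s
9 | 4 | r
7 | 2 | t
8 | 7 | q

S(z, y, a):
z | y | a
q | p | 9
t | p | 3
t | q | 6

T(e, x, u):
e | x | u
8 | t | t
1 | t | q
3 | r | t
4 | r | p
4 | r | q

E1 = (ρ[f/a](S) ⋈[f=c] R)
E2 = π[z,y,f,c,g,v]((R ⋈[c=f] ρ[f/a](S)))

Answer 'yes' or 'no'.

E1 stepwise |·|:
  S → 3
  ρ[f/a](S) → 3
  R → 5
  (ρ[f/a](S) ⋈[f=c] R) → 2
E2 stepwise |·|:
  R → 5
  S → 3
  ρ[f/a](S) → 3
  (R ⋈[c=f] ρ[f/a](S)) → 2
  π[z,y,f,c,g,v]((R ⋈[c=f] ρ[f/a](S))) → 2

E1 and E2 produce the same multiset:
z | y | f | c | g | v
q | p | 9 | 9 | 4 | r
q | p | 9 | 9 | 8 | s

yes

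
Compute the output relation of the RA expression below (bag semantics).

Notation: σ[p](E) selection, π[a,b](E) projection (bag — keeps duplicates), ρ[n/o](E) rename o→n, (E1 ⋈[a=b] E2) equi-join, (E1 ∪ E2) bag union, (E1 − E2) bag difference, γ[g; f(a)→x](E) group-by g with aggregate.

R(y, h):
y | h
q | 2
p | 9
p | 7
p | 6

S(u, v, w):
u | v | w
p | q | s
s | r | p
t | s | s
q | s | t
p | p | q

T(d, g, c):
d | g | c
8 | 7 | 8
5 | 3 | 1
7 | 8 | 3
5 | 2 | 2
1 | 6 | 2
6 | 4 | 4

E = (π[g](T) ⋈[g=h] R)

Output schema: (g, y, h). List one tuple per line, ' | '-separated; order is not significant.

Stepwise |·|:
  T → 6
  π[g](T) → 6
  R → 4
  (π[g](T) ⋈[g=h] R) → 3

== RESULT ==
g | y | h
2 | q | 2
6 | p | 6
7 | p | 7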